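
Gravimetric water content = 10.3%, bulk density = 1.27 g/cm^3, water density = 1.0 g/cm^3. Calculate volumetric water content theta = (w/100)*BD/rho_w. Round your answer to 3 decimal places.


Step 1: theta = (w / 100) * BD / rho_w
Step 2: theta = (10.3 / 100) * 1.27 / 1.0
Step 3: theta = 0.103 * 1.27
Step 4: theta = 0.131

0.131


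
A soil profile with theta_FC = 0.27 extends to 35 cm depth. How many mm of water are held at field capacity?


Step 1: Water (mm) = theta_FC * depth (cm) * 10
Step 2: Water = 0.27 * 35 * 10
Step 3: Water = 94.5 mm

94.5


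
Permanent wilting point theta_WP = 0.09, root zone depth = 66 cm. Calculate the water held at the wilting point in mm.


Step 1: Water (mm) = theta_WP * depth * 10
Step 2: Water = 0.09 * 66 * 10
Step 3: Water = 59.4 mm

59.4


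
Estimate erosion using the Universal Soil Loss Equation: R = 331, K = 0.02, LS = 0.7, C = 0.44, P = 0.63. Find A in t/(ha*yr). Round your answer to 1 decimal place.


Step 1: A = R * K * LS * C * P
Step 2: R * K = 331 * 0.02 = 6.62
Step 3: (R*K) * LS = 6.62 * 0.7 = 4.634
Step 4: * C * P = 4.634 * 0.44 * 0.63 = 1.3
Step 5: A = 1.3 t/(ha*yr)

1.3


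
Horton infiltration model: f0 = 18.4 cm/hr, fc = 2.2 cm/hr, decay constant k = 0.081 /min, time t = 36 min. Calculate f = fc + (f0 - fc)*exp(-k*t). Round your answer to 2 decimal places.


Step 1: f = fc + (f0 - fc) * exp(-k * t)
Step 2: exp(-0.081 * 36) = 0.05415
Step 3: f = 2.2 + (18.4 - 2.2) * 0.05415
Step 4: f = 2.2 + 16.2 * 0.05415
Step 5: f = 3.08 cm/hr

3.08


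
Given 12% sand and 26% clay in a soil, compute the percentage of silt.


Step 1: sand + silt + clay = 100%
Step 2: silt = 100 - sand - clay
Step 3: silt = 100 - 12 - 26
Step 4: silt = 62%

62


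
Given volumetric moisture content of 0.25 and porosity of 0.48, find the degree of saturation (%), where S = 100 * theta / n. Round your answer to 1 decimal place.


Step 1: S = 100 * theta_v / n
Step 2: S = 100 * 0.25 / 0.48
Step 3: S = 52.1%

52.1


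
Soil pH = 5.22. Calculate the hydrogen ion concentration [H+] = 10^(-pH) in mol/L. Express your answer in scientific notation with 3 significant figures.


Step 1: [H+] = 10^(-pH)
Step 2: [H+] = 10^(-5.22)
Step 3: [H+] = 6.03e-06 mol/L

6.03e-06


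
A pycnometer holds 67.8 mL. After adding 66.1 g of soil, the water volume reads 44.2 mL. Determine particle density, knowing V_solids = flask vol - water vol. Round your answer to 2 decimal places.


Step 1: Volume of solids = flask volume - water volume with soil
Step 2: V_solids = 67.8 - 44.2 = 23.6 mL
Step 3: Particle density = mass / V_solids = 66.1 / 23.6 = 2.8 g/cm^3

2.8


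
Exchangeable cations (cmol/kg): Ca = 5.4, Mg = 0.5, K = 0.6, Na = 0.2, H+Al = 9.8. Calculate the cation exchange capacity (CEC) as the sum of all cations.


Step 1: CEC = Ca + Mg + K + Na + (H+Al)
Step 2: CEC = 5.4 + 0.5 + 0.6 + 0.2 + 9.8
Step 3: CEC = 16.5 cmol/kg

16.5


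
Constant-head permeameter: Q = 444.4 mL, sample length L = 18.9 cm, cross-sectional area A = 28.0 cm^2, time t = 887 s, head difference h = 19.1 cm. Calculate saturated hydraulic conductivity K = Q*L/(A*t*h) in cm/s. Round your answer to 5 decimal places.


Step 1: K = Q * L / (A * t * h)
Step 2: Numerator = 444.4 * 18.9 = 8399.16
Step 3: Denominator = 28.0 * 887 * 19.1 = 474367.6
Step 4: K = 8399.16 / 474367.6 = 0.01771 cm/s

0.01771


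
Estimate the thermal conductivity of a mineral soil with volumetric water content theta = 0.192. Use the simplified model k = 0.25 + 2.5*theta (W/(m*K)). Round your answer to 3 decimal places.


Step 1: k = 0.25 + 2.5 * theta
Step 2: k = 0.25 + 2.5 * 0.192
Step 3: k = 0.25 + 0.48
Step 4: k = 0.73 W/(m*K)

0.73


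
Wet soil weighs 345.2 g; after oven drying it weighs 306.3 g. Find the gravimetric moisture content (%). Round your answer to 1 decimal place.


Step 1: Water mass = wet - dry = 345.2 - 306.3 = 38.9 g
Step 2: w = 100 * water mass / dry mass
Step 3: w = 100 * 38.9 / 306.3 = 12.7%

12.7


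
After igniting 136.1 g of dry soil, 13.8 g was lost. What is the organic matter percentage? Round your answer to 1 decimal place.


Step 1: OM% = 100 * LOI / sample mass
Step 2: OM = 100 * 13.8 / 136.1
Step 3: OM = 10.1%

10.1


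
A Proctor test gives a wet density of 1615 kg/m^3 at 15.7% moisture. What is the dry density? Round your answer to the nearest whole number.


Step 1: Dry density = wet density / (1 + w/100)
Step 2: Dry density = 1615 / (1 + 15.7/100)
Step 3: Dry density = 1615 / 1.157
Step 4: Dry density = 1396 kg/m^3

1396


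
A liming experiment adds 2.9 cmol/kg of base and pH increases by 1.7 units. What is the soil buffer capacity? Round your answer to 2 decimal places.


Step 1: BC = change in base / change in pH
Step 2: BC = 2.9 / 1.7
Step 3: BC = 1.71 cmol/(kg*pH unit)

1.71


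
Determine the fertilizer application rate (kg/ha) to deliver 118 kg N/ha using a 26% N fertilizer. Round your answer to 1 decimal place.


Step 1: Fertilizer rate = target N / (N content / 100)
Step 2: Rate = 118 / (26 / 100)
Step 3: Rate = 118 / 0.26
Step 4: Rate = 453.8 kg/ha

453.8


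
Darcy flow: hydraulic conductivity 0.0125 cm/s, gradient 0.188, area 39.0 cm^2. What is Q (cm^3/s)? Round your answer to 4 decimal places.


Step 1: Apply Darcy's law: Q = K * i * A
Step 2: Q = 0.0125 * 0.188 * 39.0
Step 3: Q = 0.0917 cm^3/s

0.0917


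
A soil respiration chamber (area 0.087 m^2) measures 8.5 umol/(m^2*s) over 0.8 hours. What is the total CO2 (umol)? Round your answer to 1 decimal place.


Step 1: Convert time to seconds: 0.8 hr * 3600 = 2880.0 s
Step 2: Total = flux * area * time_s
Step 3: Total = 8.5 * 0.087 * 2880.0
Step 4: Total = 2129.8 umol

2129.8


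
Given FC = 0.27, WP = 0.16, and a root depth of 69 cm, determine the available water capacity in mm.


Step 1: Available water = (FC - WP) * depth * 10
Step 2: AW = (0.27 - 0.16) * 69 * 10
Step 3: AW = 0.11 * 69 * 10
Step 4: AW = 75.9 mm

75.9


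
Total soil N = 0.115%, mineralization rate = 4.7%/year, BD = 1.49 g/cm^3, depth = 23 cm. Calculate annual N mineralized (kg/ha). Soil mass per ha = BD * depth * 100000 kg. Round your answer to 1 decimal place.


Step 1: Soil mass per ha = BD * depth * 100000 = 1.49 * 23 * 100000 = 3427000 kg
Step 2: Total N pool = soil mass * N%/100 = 3427000 * 0.115/100 = 3941.05 kg/ha
Step 3: N mineralized = N pool * rate%/100 = 3941.05 * 4.7/100 = 185.2 kg/ha/yr

185.2


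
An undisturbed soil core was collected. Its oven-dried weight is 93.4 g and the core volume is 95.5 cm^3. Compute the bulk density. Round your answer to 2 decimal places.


Step 1: Identify the formula: BD = dry mass / volume
Step 2: Substitute values: BD = 93.4 / 95.5
Step 3: BD = 0.98 g/cm^3

0.98


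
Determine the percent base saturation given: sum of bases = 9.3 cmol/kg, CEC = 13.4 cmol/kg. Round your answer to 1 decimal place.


Step 1: BS = 100 * (sum of bases) / CEC
Step 2: BS = 100 * 9.3 / 13.4
Step 3: BS = 69.4%

69.4


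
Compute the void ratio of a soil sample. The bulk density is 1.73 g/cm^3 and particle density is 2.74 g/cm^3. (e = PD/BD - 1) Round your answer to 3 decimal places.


Step 1: e = PD / BD - 1
Step 2: e = 2.74 / 1.73 - 1
Step 3: e = 1.58382 - 1
Step 4: e = 0.584

0.584


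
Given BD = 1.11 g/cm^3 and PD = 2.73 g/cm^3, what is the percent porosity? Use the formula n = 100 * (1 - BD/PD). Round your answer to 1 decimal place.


Step 1: Formula: n = 100 * (1 - BD / PD)
Step 2: n = 100 * (1 - 1.11 / 2.73)
Step 3: n = 100 * (1 - 0.40659)
Step 4: n = 59.3%

59.3


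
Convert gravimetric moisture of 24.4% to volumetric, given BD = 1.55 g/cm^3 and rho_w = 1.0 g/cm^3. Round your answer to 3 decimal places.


Step 1: theta = (w / 100) * BD / rho_w
Step 2: theta = (24.4 / 100) * 1.55 / 1.0
Step 3: theta = 0.244 * 1.55
Step 4: theta = 0.378

0.378


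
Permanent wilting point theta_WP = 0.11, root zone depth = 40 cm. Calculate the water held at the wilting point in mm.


Step 1: Water (mm) = theta_WP * depth * 10
Step 2: Water = 0.11 * 40 * 10
Step 3: Water = 44.0 mm

44.0


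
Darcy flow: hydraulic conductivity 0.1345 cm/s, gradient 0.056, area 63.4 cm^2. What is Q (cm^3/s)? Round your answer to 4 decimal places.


Step 1: Apply Darcy's law: Q = K * i * A
Step 2: Q = 0.1345 * 0.056 * 63.4
Step 3: Q = 0.4775 cm^3/s

0.4775


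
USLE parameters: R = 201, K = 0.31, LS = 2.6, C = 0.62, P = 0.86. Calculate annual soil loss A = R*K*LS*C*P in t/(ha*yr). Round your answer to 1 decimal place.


Step 1: A = R * K * LS * C * P
Step 2: R * K = 201 * 0.31 = 62.31
Step 3: (R*K) * LS = 62.31 * 2.6 = 162.006
Step 4: * C * P = 162.006 * 0.62 * 0.86 = 86.4
Step 5: A = 86.4 t/(ha*yr)

86.4


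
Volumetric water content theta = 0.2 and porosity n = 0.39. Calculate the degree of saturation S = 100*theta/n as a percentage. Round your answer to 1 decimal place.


Step 1: S = 100 * theta_v / n
Step 2: S = 100 * 0.2 / 0.39
Step 3: S = 51.3%

51.3


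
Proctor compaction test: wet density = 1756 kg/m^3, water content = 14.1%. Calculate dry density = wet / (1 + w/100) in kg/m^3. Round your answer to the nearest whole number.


Step 1: Dry density = wet density / (1 + w/100)
Step 2: Dry density = 1756 / (1 + 14.1/100)
Step 3: Dry density = 1756 / 1.141
Step 4: Dry density = 1539 kg/m^3

1539


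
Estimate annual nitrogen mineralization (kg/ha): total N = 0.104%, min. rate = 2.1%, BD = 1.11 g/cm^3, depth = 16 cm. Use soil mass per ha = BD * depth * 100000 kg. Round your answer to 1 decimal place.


Step 1: Soil mass per ha = BD * depth * 100000 = 1.11 * 16 * 100000 = 1776000 kg
Step 2: Total N pool = soil mass * N%/100 = 1776000 * 0.104/100 = 1847.04 kg/ha
Step 3: N mineralized = N pool * rate%/100 = 1847.04 * 2.1/100 = 38.8 kg/ha/yr

38.8


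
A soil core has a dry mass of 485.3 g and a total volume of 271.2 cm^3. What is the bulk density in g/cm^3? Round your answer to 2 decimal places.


Step 1: Identify the formula: BD = dry mass / volume
Step 2: Substitute values: BD = 485.3 / 271.2
Step 3: BD = 1.79 g/cm^3

1.79


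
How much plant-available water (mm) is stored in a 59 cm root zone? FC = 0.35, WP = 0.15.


Step 1: Available water = (FC - WP) * depth * 10
Step 2: AW = (0.35 - 0.15) * 59 * 10
Step 3: AW = 0.2 * 59 * 10
Step 4: AW = 118.0 mm

118.0


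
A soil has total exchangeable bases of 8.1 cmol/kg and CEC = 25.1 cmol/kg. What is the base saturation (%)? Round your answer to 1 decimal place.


Step 1: BS = 100 * (sum of bases) / CEC
Step 2: BS = 100 * 8.1 / 25.1
Step 3: BS = 32.3%

32.3


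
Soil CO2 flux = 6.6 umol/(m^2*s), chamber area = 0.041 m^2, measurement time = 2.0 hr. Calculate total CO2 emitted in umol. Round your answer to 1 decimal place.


Step 1: Convert time to seconds: 2.0 hr * 3600 = 7200.0 s
Step 2: Total = flux * area * time_s
Step 3: Total = 6.6 * 0.041 * 7200.0
Step 4: Total = 1948.3 umol

1948.3


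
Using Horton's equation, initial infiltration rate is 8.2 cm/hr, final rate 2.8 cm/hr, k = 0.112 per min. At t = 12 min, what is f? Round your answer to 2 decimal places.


Step 1: f = fc + (f0 - fc) * exp(-k * t)
Step 2: exp(-0.112 * 12) = 0.2608
Step 3: f = 2.8 + (8.2 - 2.8) * 0.2608
Step 4: f = 2.8 + 5.4 * 0.2608
Step 5: f = 4.21 cm/hr

4.21


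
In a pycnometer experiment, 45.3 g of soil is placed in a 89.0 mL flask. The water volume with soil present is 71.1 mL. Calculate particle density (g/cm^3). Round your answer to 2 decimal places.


Step 1: Volume of solids = flask volume - water volume with soil
Step 2: V_solids = 89.0 - 71.1 = 17.9 mL
Step 3: Particle density = mass / V_solids = 45.3 / 17.9 = 2.53 g/cm^3

2.53


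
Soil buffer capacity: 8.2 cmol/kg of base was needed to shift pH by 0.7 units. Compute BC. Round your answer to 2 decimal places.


Step 1: BC = change in base / change in pH
Step 2: BC = 8.2 / 0.7
Step 3: BC = 11.71 cmol/(kg*pH unit)

11.71


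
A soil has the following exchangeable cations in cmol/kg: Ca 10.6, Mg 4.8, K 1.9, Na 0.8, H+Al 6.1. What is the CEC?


Step 1: CEC = Ca + Mg + K + Na + (H+Al)
Step 2: CEC = 10.6 + 4.8 + 1.9 + 0.8 + 6.1
Step 3: CEC = 24.2 cmol/kg

24.2


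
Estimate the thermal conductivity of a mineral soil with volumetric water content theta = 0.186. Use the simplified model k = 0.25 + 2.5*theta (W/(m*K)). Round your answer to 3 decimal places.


Step 1: k = 0.25 + 2.5 * theta
Step 2: k = 0.25 + 2.5 * 0.186
Step 3: k = 0.25 + 0.465
Step 4: k = 0.715 W/(m*K)

0.715


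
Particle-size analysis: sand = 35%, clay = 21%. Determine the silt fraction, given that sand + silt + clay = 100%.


Step 1: sand + silt + clay = 100%
Step 2: silt = 100 - sand - clay
Step 3: silt = 100 - 35 - 21
Step 4: silt = 44%

44


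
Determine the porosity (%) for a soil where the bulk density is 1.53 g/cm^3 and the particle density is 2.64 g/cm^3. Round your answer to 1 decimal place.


Step 1: Formula: n = 100 * (1 - BD / PD)
Step 2: n = 100 * (1 - 1.53 / 2.64)
Step 3: n = 100 * (1 - 0.57955)
Step 4: n = 42.0%

42.0


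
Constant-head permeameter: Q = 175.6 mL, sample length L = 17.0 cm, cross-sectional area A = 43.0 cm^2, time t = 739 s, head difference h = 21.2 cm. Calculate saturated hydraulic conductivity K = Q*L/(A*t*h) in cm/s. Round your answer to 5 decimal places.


Step 1: K = Q * L / (A * t * h)
Step 2: Numerator = 175.6 * 17.0 = 2985.2
Step 3: Denominator = 43.0 * 739 * 21.2 = 673672.4
Step 4: K = 2985.2 / 673672.4 = 0.00443 cm/s

0.00443


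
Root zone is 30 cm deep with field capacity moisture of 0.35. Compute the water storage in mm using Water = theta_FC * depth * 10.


Step 1: Water (mm) = theta_FC * depth (cm) * 10
Step 2: Water = 0.35 * 30 * 10
Step 3: Water = 105.0 mm

105.0


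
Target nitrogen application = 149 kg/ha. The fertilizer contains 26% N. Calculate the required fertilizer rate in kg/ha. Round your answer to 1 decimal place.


Step 1: Fertilizer rate = target N / (N content / 100)
Step 2: Rate = 149 / (26 / 100)
Step 3: Rate = 149 / 0.26
Step 4: Rate = 573.1 kg/ha

573.1


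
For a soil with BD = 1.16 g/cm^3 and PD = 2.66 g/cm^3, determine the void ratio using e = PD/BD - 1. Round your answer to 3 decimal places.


Step 1: e = PD / BD - 1
Step 2: e = 2.66 / 1.16 - 1
Step 3: e = 2.2931 - 1
Step 4: e = 1.293

1.293


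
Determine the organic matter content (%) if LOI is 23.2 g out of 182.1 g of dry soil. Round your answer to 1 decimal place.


Step 1: OM% = 100 * LOI / sample mass
Step 2: OM = 100 * 23.2 / 182.1
Step 3: OM = 12.7%

12.7


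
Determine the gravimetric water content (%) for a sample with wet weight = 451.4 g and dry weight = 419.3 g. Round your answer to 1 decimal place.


Step 1: Water mass = wet - dry = 451.4 - 419.3 = 32.1 g
Step 2: w = 100 * water mass / dry mass
Step 3: w = 100 * 32.1 / 419.3 = 7.7%

7.7


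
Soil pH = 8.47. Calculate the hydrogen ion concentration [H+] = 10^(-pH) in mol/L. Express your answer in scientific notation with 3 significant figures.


Step 1: [H+] = 10^(-pH)
Step 2: [H+] = 10^(-8.47)
Step 3: [H+] = 3.39e-09 mol/L

3.39e-09


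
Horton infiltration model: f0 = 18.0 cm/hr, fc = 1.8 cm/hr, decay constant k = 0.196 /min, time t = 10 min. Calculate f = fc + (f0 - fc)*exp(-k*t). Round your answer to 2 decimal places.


Step 1: f = fc + (f0 - fc) * exp(-k * t)
Step 2: exp(-0.196 * 10) = 0.140858
Step 3: f = 1.8 + (18.0 - 1.8) * 0.140858
Step 4: f = 1.8 + 16.2 * 0.140858
Step 5: f = 4.08 cm/hr

4.08


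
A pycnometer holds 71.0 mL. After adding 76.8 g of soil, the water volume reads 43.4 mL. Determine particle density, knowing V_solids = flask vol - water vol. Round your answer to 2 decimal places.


Step 1: Volume of solids = flask volume - water volume with soil
Step 2: V_solids = 71.0 - 43.4 = 27.6 mL
Step 3: Particle density = mass / V_solids = 76.8 / 27.6 = 2.78 g/cm^3

2.78


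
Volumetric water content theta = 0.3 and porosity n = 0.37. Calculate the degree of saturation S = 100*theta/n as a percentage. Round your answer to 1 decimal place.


Step 1: S = 100 * theta_v / n
Step 2: S = 100 * 0.3 / 0.37
Step 3: S = 81.1%

81.1


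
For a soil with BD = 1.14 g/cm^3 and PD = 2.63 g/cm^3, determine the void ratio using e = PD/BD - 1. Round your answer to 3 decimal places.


Step 1: e = PD / BD - 1
Step 2: e = 2.63 / 1.14 - 1
Step 3: e = 2.30702 - 1
Step 4: e = 1.307

1.307


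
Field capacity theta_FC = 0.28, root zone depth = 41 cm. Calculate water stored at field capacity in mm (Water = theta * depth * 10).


Step 1: Water (mm) = theta_FC * depth (cm) * 10
Step 2: Water = 0.28 * 41 * 10
Step 3: Water = 114.8 mm

114.8


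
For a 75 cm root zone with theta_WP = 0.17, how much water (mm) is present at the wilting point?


Step 1: Water (mm) = theta_WP * depth * 10
Step 2: Water = 0.17 * 75 * 10
Step 3: Water = 127.5 mm

127.5


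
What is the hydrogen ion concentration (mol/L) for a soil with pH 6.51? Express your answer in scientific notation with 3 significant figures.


Step 1: [H+] = 10^(-pH)
Step 2: [H+] = 10^(-6.51)
Step 3: [H+] = 3.09e-07 mol/L

3.09e-07


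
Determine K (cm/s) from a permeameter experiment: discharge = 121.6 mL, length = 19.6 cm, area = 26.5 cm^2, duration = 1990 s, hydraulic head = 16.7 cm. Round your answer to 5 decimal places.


Step 1: K = Q * L / (A * t * h)
Step 2: Numerator = 121.6 * 19.6 = 2383.36
Step 3: Denominator = 26.5 * 1990 * 16.7 = 880674.5
Step 4: K = 2383.36 / 880674.5 = 0.00271 cm/s

0.00271


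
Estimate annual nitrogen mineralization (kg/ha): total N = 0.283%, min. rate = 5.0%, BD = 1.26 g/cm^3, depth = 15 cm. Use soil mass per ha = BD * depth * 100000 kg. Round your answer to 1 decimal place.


Step 1: Soil mass per ha = BD * depth * 100000 = 1.26 * 15 * 100000 = 1890000 kg
Step 2: Total N pool = soil mass * N%/100 = 1890000 * 0.283/100 = 5348.7 kg/ha
Step 3: N mineralized = N pool * rate%/100 = 5348.7 * 5.0/100 = 267.4 kg/ha/yr

267.4


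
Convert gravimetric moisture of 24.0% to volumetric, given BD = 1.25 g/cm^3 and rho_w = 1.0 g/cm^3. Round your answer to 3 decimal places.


Step 1: theta = (w / 100) * BD / rho_w
Step 2: theta = (24.0 / 100) * 1.25 / 1.0
Step 3: theta = 0.24 * 1.25
Step 4: theta = 0.3

0.3


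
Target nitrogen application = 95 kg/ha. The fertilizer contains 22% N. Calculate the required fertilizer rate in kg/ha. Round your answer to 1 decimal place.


Step 1: Fertilizer rate = target N / (N content / 100)
Step 2: Rate = 95 / (22 / 100)
Step 3: Rate = 95 / 0.22
Step 4: Rate = 431.8 kg/ha

431.8


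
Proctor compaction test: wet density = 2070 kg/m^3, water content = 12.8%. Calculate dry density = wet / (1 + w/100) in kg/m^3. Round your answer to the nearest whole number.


Step 1: Dry density = wet density / (1 + w/100)
Step 2: Dry density = 2070 / (1 + 12.8/100)
Step 3: Dry density = 2070 / 1.128
Step 4: Dry density = 1835 kg/m^3

1835


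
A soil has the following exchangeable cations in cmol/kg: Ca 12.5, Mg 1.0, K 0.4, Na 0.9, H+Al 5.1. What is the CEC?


Step 1: CEC = Ca + Mg + K + Na + (H+Al)
Step 2: CEC = 12.5 + 1.0 + 0.4 + 0.9 + 5.1
Step 3: CEC = 19.9 cmol/kg

19.9


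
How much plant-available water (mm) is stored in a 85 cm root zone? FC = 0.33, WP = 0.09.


Step 1: Available water = (FC - WP) * depth * 10
Step 2: AW = (0.33 - 0.09) * 85 * 10
Step 3: AW = 0.24 * 85 * 10
Step 4: AW = 204.0 mm

204.0


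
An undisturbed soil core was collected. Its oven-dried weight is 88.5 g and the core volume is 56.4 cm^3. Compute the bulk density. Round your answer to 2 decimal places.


Step 1: Identify the formula: BD = dry mass / volume
Step 2: Substitute values: BD = 88.5 / 56.4
Step 3: BD = 1.57 g/cm^3

1.57


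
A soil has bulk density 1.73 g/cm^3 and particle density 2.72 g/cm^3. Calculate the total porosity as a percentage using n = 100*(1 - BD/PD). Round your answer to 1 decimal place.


Step 1: Formula: n = 100 * (1 - BD / PD)
Step 2: n = 100 * (1 - 1.73 / 2.72)
Step 3: n = 100 * (1 - 0.63603)
Step 4: n = 36.4%

36.4


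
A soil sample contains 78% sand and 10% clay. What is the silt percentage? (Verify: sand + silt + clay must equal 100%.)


Step 1: sand + silt + clay = 100%
Step 2: silt = 100 - sand - clay
Step 3: silt = 100 - 78 - 10
Step 4: silt = 12%

12


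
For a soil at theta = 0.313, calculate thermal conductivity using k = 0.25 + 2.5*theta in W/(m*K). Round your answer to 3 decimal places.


Step 1: k = 0.25 + 2.5 * theta
Step 2: k = 0.25 + 2.5 * 0.313
Step 3: k = 0.25 + 0.783
Step 4: k = 1.033 W/(m*K)

1.033


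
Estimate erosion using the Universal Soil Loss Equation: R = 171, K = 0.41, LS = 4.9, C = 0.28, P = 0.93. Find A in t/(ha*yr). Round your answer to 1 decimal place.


Step 1: A = R * K * LS * C * P
Step 2: R * K = 171 * 0.41 = 70.11
Step 3: (R*K) * LS = 70.11 * 4.9 = 343.539
Step 4: * C * P = 343.539 * 0.28 * 0.93 = 89.5
Step 5: A = 89.5 t/(ha*yr)

89.5


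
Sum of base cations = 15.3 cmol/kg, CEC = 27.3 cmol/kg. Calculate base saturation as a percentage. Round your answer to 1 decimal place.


Step 1: BS = 100 * (sum of bases) / CEC
Step 2: BS = 100 * 15.3 / 27.3
Step 3: BS = 56.0%

56.0


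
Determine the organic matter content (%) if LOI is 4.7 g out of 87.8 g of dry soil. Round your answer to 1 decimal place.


Step 1: OM% = 100 * LOI / sample mass
Step 2: OM = 100 * 4.7 / 87.8
Step 3: OM = 5.4%

5.4


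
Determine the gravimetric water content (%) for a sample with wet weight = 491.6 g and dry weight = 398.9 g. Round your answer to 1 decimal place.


Step 1: Water mass = wet - dry = 491.6 - 398.9 = 92.7 g
Step 2: w = 100 * water mass / dry mass
Step 3: w = 100 * 92.7 / 398.9 = 23.2%

23.2


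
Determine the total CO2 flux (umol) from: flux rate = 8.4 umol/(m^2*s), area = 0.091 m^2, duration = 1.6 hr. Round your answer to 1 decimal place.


Step 1: Convert time to seconds: 1.6 hr * 3600 = 5760.0 s
Step 2: Total = flux * area * time_s
Step 3: Total = 8.4 * 0.091 * 5760.0
Step 4: Total = 4402.9 umol

4402.9


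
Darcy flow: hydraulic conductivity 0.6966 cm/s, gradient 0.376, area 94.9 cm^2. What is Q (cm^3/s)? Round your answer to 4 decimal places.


Step 1: Apply Darcy's law: Q = K * i * A
Step 2: Q = 0.6966 * 0.376 * 94.9
Step 3: Q = 24.8564 cm^3/s

24.8564


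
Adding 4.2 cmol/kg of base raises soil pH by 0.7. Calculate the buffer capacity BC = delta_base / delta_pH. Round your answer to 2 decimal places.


Step 1: BC = change in base / change in pH
Step 2: BC = 4.2 / 0.7
Step 3: BC = 6.0 cmol/(kg*pH unit)

6.0


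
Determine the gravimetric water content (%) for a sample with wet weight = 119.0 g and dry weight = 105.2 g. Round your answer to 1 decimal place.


Step 1: Water mass = wet - dry = 119.0 - 105.2 = 13.8 g
Step 2: w = 100 * water mass / dry mass
Step 3: w = 100 * 13.8 / 105.2 = 13.1%

13.1


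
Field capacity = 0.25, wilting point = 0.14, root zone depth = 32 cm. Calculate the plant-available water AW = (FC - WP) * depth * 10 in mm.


Step 1: Available water = (FC - WP) * depth * 10
Step 2: AW = (0.25 - 0.14) * 32 * 10
Step 3: AW = 0.11 * 32 * 10
Step 4: AW = 35.2 mm

35.2


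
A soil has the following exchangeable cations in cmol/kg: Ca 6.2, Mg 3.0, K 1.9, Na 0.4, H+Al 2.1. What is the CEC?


Step 1: CEC = Ca + Mg + K + Na + (H+Al)
Step 2: CEC = 6.2 + 3.0 + 1.9 + 0.4 + 2.1
Step 3: CEC = 13.6 cmol/kg

13.6


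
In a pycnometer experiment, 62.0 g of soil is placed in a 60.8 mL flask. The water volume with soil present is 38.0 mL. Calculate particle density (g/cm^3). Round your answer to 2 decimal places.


Step 1: Volume of solids = flask volume - water volume with soil
Step 2: V_solids = 60.8 - 38.0 = 22.8 mL
Step 3: Particle density = mass / V_solids = 62.0 / 22.8 = 2.72 g/cm^3

2.72


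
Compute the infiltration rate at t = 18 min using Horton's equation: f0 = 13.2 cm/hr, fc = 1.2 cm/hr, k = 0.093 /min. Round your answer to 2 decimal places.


Step 1: f = fc + (f0 - fc) * exp(-k * t)
Step 2: exp(-0.093 * 18) = 0.187496
Step 3: f = 1.2 + (13.2 - 1.2) * 0.187496
Step 4: f = 1.2 + 12.0 * 0.187496
Step 5: f = 3.45 cm/hr

3.45


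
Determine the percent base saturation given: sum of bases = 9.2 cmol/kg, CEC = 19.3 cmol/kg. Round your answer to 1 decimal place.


Step 1: BS = 100 * (sum of bases) / CEC
Step 2: BS = 100 * 9.2 / 19.3
Step 3: BS = 47.7%

47.7


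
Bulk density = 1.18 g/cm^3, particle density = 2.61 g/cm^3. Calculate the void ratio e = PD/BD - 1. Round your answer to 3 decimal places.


Step 1: e = PD / BD - 1
Step 2: e = 2.61 / 1.18 - 1
Step 3: e = 2.21186 - 1
Step 4: e = 1.212

1.212


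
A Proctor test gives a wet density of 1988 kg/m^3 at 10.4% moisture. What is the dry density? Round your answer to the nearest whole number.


Step 1: Dry density = wet density / (1 + w/100)
Step 2: Dry density = 1988 / (1 + 10.4/100)
Step 3: Dry density = 1988 / 1.104
Step 4: Dry density = 1801 kg/m^3

1801


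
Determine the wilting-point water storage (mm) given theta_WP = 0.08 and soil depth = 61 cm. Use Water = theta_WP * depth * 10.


Step 1: Water (mm) = theta_WP * depth * 10
Step 2: Water = 0.08 * 61 * 10
Step 3: Water = 48.8 mm

48.8


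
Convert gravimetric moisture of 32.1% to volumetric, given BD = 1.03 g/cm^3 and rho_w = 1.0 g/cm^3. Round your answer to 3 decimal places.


Step 1: theta = (w / 100) * BD / rho_w
Step 2: theta = (32.1 / 100) * 1.03 / 1.0
Step 3: theta = 0.321 * 1.03
Step 4: theta = 0.331

0.331


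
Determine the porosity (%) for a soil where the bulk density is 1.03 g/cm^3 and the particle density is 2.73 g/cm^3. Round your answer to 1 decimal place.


Step 1: Formula: n = 100 * (1 - BD / PD)
Step 2: n = 100 * (1 - 1.03 / 2.73)
Step 3: n = 100 * (1 - 0.37729)
Step 4: n = 62.3%

62.3


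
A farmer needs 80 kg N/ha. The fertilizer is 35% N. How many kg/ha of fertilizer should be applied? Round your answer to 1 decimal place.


Step 1: Fertilizer rate = target N / (N content / 100)
Step 2: Rate = 80 / (35 / 100)
Step 3: Rate = 80 / 0.35
Step 4: Rate = 228.6 kg/ha

228.6


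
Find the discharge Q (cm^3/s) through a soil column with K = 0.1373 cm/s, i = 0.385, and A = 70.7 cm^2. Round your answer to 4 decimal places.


Step 1: Apply Darcy's law: Q = K * i * A
Step 2: Q = 0.1373 * 0.385 * 70.7
Step 3: Q = 3.7372 cm^3/s

3.7372


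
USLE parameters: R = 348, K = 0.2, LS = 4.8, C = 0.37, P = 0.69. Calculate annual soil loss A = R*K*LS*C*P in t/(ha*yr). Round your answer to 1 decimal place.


Step 1: A = R * K * LS * C * P
Step 2: R * K = 348 * 0.2 = 69.6
Step 3: (R*K) * LS = 69.6 * 4.8 = 334.08
Step 4: * C * P = 334.08 * 0.37 * 0.69 = 85.3
Step 5: A = 85.3 t/(ha*yr)

85.3


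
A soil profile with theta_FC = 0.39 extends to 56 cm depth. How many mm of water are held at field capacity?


Step 1: Water (mm) = theta_FC * depth (cm) * 10
Step 2: Water = 0.39 * 56 * 10
Step 3: Water = 218.4 mm

218.4


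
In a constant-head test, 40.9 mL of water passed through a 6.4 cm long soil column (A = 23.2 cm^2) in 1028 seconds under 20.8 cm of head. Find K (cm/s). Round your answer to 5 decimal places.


Step 1: K = Q * L / (A * t * h)
Step 2: Numerator = 40.9 * 6.4 = 261.76
Step 3: Denominator = 23.2 * 1028 * 20.8 = 496071.68
Step 4: K = 261.76 / 496071.68 = 0.00053 cm/s

0.00053


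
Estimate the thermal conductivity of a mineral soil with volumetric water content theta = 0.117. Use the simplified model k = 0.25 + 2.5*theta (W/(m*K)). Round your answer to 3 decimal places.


Step 1: k = 0.25 + 2.5 * theta
Step 2: k = 0.25 + 2.5 * 0.117
Step 3: k = 0.25 + 0.293
Step 4: k = 0.543 W/(m*K)

0.543


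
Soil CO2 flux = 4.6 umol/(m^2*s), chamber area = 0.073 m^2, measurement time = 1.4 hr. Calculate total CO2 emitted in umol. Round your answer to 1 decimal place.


Step 1: Convert time to seconds: 1.4 hr * 3600 = 5040.0 s
Step 2: Total = flux * area * time_s
Step 3: Total = 4.6 * 0.073 * 5040.0
Step 4: Total = 1692.4 umol

1692.4


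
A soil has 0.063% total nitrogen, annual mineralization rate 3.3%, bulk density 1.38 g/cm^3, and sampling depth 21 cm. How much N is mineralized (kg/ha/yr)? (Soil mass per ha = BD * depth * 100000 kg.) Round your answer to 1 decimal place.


Step 1: Soil mass per ha = BD * depth * 100000 = 1.38 * 21 * 100000 = 2898000 kg
Step 2: Total N pool = soil mass * N%/100 = 2898000 * 0.063/100 = 1825.74 kg/ha
Step 3: N mineralized = N pool * rate%/100 = 1825.74 * 3.3/100 = 60.2 kg/ha/yr

60.2


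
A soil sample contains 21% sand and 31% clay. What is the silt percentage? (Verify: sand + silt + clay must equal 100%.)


Step 1: sand + silt + clay = 100%
Step 2: silt = 100 - sand - clay
Step 3: silt = 100 - 21 - 31
Step 4: silt = 48%

48


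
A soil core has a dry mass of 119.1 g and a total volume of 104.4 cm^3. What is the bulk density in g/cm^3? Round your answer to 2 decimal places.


Step 1: Identify the formula: BD = dry mass / volume
Step 2: Substitute values: BD = 119.1 / 104.4
Step 3: BD = 1.14 g/cm^3

1.14


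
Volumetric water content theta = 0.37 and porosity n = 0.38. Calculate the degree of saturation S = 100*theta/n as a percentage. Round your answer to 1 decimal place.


Step 1: S = 100 * theta_v / n
Step 2: S = 100 * 0.37 / 0.38
Step 3: S = 97.4%

97.4


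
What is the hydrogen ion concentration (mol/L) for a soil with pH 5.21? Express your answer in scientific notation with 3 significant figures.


Step 1: [H+] = 10^(-pH)
Step 2: [H+] = 10^(-5.21)
Step 3: [H+] = 6.17e-06 mol/L

6.17e-06


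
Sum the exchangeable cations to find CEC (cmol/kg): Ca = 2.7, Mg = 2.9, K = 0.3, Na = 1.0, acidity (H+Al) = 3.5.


Step 1: CEC = Ca + Mg + K + Na + (H+Al)
Step 2: CEC = 2.7 + 2.9 + 0.3 + 1.0 + 3.5
Step 3: CEC = 10.4 cmol/kg

10.4


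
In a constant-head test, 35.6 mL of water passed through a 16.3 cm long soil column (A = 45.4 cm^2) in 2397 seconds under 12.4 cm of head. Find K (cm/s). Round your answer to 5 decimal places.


Step 1: K = Q * L / (A * t * h)
Step 2: Numerator = 35.6 * 16.3 = 580.28
Step 3: Denominator = 45.4 * 2397 * 12.4 = 1349415.12
Step 4: K = 580.28 / 1349415.12 = 0.00043 cm/s

0.00043


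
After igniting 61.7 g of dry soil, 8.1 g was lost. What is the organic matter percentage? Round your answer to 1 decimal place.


Step 1: OM% = 100 * LOI / sample mass
Step 2: OM = 100 * 8.1 / 61.7
Step 3: OM = 13.1%

13.1


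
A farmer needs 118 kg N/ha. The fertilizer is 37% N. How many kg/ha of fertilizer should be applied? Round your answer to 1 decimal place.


Step 1: Fertilizer rate = target N / (N content / 100)
Step 2: Rate = 118 / (37 / 100)
Step 3: Rate = 118 / 0.37
Step 4: Rate = 318.9 kg/ha

318.9


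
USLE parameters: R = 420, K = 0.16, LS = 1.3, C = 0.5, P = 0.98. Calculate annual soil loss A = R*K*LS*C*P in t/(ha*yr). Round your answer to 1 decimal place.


Step 1: A = R * K * LS * C * P
Step 2: R * K = 420 * 0.16 = 67.2
Step 3: (R*K) * LS = 67.2 * 1.3 = 87.36
Step 4: * C * P = 87.36 * 0.5 * 0.98 = 42.8
Step 5: A = 42.8 t/(ha*yr)

42.8


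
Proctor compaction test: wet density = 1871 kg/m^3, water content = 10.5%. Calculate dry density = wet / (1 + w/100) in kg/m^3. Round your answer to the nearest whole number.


Step 1: Dry density = wet density / (1 + w/100)
Step 2: Dry density = 1871 / (1 + 10.5/100)
Step 3: Dry density = 1871 / 1.105
Step 4: Dry density = 1693 kg/m^3

1693


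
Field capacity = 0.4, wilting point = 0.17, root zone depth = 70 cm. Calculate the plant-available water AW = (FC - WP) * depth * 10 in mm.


Step 1: Available water = (FC - WP) * depth * 10
Step 2: AW = (0.4 - 0.17) * 70 * 10
Step 3: AW = 0.23 * 70 * 10
Step 4: AW = 161.0 mm

161.0


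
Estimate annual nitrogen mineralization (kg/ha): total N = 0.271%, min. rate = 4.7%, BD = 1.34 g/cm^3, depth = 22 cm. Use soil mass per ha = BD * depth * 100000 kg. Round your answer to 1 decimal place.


Step 1: Soil mass per ha = BD * depth * 100000 = 1.34 * 22 * 100000 = 2948000 kg
Step 2: Total N pool = soil mass * N%/100 = 2948000 * 0.271/100 = 7989.08 kg/ha
Step 3: N mineralized = N pool * rate%/100 = 7989.08 * 4.7/100 = 375.5 kg/ha/yr

375.5


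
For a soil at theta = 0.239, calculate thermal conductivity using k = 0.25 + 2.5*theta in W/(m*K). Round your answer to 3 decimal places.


Step 1: k = 0.25 + 2.5 * theta
Step 2: k = 0.25 + 2.5 * 0.239
Step 3: k = 0.25 + 0.598
Step 4: k = 0.848 W/(m*K)

0.848


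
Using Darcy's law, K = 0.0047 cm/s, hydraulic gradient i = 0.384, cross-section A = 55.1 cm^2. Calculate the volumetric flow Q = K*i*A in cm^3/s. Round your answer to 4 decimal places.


Step 1: Apply Darcy's law: Q = K * i * A
Step 2: Q = 0.0047 * 0.384 * 55.1
Step 3: Q = 0.0994 cm^3/s

0.0994


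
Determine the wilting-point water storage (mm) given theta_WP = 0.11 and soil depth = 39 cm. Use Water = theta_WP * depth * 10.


Step 1: Water (mm) = theta_WP * depth * 10
Step 2: Water = 0.11 * 39 * 10
Step 3: Water = 42.9 mm

42.9


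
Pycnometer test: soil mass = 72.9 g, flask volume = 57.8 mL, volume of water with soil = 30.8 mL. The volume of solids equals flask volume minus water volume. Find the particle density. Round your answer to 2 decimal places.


Step 1: Volume of solids = flask volume - water volume with soil
Step 2: V_solids = 57.8 - 30.8 = 27.0 mL
Step 3: Particle density = mass / V_solids = 72.9 / 27.0 = 2.7 g/cm^3

2.7


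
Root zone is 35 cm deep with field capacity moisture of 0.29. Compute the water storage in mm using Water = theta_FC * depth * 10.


Step 1: Water (mm) = theta_FC * depth (cm) * 10
Step 2: Water = 0.29 * 35 * 10
Step 3: Water = 101.5 mm

101.5


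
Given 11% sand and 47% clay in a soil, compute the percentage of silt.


Step 1: sand + silt + clay = 100%
Step 2: silt = 100 - sand - clay
Step 3: silt = 100 - 11 - 47
Step 4: silt = 42%

42


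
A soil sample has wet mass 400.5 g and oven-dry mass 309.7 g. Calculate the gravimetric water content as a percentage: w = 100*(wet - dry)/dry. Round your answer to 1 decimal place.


Step 1: Water mass = wet - dry = 400.5 - 309.7 = 90.8 g
Step 2: w = 100 * water mass / dry mass
Step 3: w = 100 * 90.8 / 309.7 = 29.3%

29.3


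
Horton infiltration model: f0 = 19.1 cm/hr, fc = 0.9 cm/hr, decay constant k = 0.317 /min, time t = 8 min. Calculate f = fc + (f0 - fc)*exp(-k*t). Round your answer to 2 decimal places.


Step 1: f = fc + (f0 - fc) * exp(-k * t)
Step 2: exp(-0.317 * 8) = 0.079182
Step 3: f = 0.9 + (19.1 - 0.9) * 0.079182
Step 4: f = 0.9 + 18.2 * 0.079182
Step 5: f = 2.34 cm/hr

2.34


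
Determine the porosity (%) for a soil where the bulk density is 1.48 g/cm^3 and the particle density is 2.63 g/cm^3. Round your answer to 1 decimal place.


Step 1: Formula: n = 100 * (1 - BD / PD)
Step 2: n = 100 * (1 - 1.48 / 2.63)
Step 3: n = 100 * (1 - 0.56274)
Step 4: n = 43.7%

43.7


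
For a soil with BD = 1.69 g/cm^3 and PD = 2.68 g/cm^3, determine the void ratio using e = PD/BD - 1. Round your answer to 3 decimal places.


Step 1: e = PD / BD - 1
Step 2: e = 2.68 / 1.69 - 1
Step 3: e = 1.5858 - 1
Step 4: e = 0.586

0.586


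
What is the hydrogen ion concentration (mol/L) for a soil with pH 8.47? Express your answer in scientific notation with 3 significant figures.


Step 1: [H+] = 10^(-pH)
Step 2: [H+] = 10^(-8.47)
Step 3: [H+] = 3.39e-09 mol/L

3.39e-09


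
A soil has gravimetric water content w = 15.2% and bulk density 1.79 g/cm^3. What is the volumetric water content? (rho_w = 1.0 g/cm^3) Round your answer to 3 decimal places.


Step 1: theta = (w / 100) * BD / rho_w
Step 2: theta = (15.2 / 100) * 1.79 / 1.0
Step 3: theta = 0.152 * 1.79
Step 4: theta = 0.272

0.272


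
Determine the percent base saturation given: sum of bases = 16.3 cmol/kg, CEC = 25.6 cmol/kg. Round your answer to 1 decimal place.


Step 1: BS = 100 * (sum of bases) / CEC
Step 2: BS = 100 * 16.3 / 25.6
Step 3: BS = 63.7%

63.7


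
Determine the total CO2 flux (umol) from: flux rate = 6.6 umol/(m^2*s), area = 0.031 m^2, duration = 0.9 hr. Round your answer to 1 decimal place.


Step 1: Convert time to seconds: 0.9 hr * 3600 = 3240.0 s
Step 2: Total = flux * area * time_s
Step 3: Total = 6.6 * 0.031 * 3240.0
Step 4: Total = 662.9 umol

662.9


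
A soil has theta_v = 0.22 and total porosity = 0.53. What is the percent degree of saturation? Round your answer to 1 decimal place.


Step 1: S = 100 * theta_v / n
Step 2: S = 100 * 0.22 / 0.53
Step 3: S = 41.5%

41.5


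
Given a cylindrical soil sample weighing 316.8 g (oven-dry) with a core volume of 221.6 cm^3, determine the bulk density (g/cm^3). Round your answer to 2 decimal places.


Step 1: Identify the formula: BD = dry mass / volume
Step 2: Substitute values: BD = 316.8 / 221.6
Step 3: BD = 1.43 g/cm^3

1.43


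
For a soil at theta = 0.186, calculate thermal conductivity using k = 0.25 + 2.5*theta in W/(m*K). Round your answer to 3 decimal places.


Step 1: k = 0.25 + 2.5 * theta
Step 2: k = 0.25 + 2.5 * 0.186
Step 3: k = 0.25 + 0.465
Step 4: k = 0.715 W/(m*K)

0.715


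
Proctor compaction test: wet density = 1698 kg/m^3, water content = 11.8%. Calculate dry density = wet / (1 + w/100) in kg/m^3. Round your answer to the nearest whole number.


Step 1: Dry density = wet density / (1 + w/100)
Step 2: Dry density = 1698 / (1 + 11.8/100)
Step 3: Dry density = 1698 / 1.118
Step 4: Dry density = 1519 kg/m^3

1519


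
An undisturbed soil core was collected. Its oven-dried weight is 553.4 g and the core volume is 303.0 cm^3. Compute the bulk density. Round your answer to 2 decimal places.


Step 1: Identify the formula: BD = dry mass / volume
Step 2: Substitute values: BD = 553.4 / 303.0
Step 3: BD = 1.83 g/cm^3

1.83


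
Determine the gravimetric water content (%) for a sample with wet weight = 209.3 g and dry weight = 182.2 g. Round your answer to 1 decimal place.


Step 1: Water mass = wet - dry = 209.3 - 182.2 = 27.1 g
Step 2: w = 100 * water mass / dry mass
Step 3: w = 100 * 27.1 / 182.2 = 14.9%

14.9


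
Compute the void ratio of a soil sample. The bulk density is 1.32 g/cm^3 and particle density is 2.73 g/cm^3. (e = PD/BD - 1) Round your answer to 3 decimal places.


Step 1: e = PD / BD - 1
Step 2: e = 2.73 / 1.32 - 1
Step 3: e = 2.06818 - 1
Step 4: e = 1.068

1.068


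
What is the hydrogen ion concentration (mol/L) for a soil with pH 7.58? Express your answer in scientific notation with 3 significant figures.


Step 1: [H+] = 10^(-pH)
Step 2: [H+] = 10^(-7.58)
Step 3: [H+] = 2.63e-08 mol/L

2.63e-08


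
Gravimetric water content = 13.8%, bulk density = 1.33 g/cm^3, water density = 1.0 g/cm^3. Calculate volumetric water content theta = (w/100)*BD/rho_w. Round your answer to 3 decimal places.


Step 1: theta = (w / 100) * BD / rho_w
Step 2: theta = (13.8 / 100) * 1.33 / 1.0
Step 3: theta = 0.138 * 1.33
Step 4: theta = 0.184

0.184


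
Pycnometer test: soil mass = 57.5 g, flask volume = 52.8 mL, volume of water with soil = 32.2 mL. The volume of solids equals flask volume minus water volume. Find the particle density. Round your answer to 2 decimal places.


Step 1: Volume of solids = flask volume - water volume with soil
Step 2: V_solids = 52.8 - 32.2 = 20.6 mL
Step 3: Particle density = mass / V_solids = 57.5 / 20.6 = 2.79 g/cm^3

2.79


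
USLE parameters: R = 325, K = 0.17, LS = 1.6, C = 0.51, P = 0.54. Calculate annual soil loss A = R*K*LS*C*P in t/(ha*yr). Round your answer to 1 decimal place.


Step 1: A = R * K * LS * C * P
Step 2: R * K = 325 * 0.17 = 55.25
Step 3: (R*K) * LS = 55.25 * 1.6 = 88.4
Step 4: * C * P = 88.4 * 0.51 * 0.54 = 24.3
Step 5: A = 24.3 t/(ha*yr)

24.3


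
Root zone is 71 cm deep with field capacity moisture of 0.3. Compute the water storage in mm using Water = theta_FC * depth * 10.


Step 1: Water (mm) = theta_FC * depth (cm) * 10
Step 2: Water = 0.3 * 71 * 10
Step 3: Water = 213.0 mm

213.0


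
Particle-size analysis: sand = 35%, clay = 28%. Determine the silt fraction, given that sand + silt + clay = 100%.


Step 1: sand + silt + clay = 100%
Step 2: silt = 100 - sand - clay
Step 3: silt = 100 - 35 - 28
Step 4: silt = 37%

37
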